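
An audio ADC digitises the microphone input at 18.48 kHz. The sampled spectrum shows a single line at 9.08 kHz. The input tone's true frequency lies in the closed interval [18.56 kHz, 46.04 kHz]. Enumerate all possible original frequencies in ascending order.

Frequencies that alias to 9.08 kHz are k·fs ± 9.08 kHz for integer k ≥ 0.
k=0: 9.08 kHz.
k=1: 9.4 kHz, 27.56 kHz.
k=2: 27.88 kHz, 46.04 kHz.
k=3: 46.36 kHz, 64.52 kHz.
Within [18.56 kHz, 46.04 kHz]: 27.56 kHz, 27.88 kHz, 46.04 kHz.

27.56 kHz, 27.88 kHz, 46.04 kHz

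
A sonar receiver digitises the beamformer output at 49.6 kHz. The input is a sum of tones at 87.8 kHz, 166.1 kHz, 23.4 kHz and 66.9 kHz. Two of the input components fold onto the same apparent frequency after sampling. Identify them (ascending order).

fs/2 = 24.8 kHz.
87.8 kHz mod fs = 38.2 kHz.
38.2 kHz > fs/2 = 24.8 kHz, folds to fs − 38.2 kHz = 11.4 kHz.
166.1 kHz mod fs = 17.3 kHz.
17.3 kHz ≤ fs/2 = 24.8 kHz, appears at 17.3 kHz.
23.4 kHz ≤ fs/2 = 24.8 kHz, passes unchanged.
66.9 kHz mod fs = 17.3 kHz.
17.3 kHz ≤ fs/2 = 24.8 kHz, appears at 17.3 kHz.
66.9 kHz and 166.1 kHz both map to 17.3 kHz.

66.9 kHz, 166.1 kHz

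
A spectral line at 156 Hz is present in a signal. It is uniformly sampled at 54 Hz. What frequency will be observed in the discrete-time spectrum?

6 Hz

156 Hz mod fs = 48 Hz.
48 Hz > fs/2 = 27 Hz, folds to fs − 48 Hz = 6 Hz.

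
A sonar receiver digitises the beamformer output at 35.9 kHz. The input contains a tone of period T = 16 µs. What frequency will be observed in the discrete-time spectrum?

T = 16 µs → f = 1/T = 62.5 kHz.
62.5 kHz mod fs = 26.6 kHz.
26.6 kHz > fs/2 = 17.95 kHz, folds to fs − 26.6 kHz = 9.3 kHz.

9.3 kHz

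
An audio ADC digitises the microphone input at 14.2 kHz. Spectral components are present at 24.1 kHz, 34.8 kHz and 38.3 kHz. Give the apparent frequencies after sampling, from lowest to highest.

4.3 kHz, 6.4 kHz

fs/2 = 7.1 kHz.
24.1 kHz mod fs = 9.9 kHz.
9.9 kHz > fs/2 = 7.1 kHz, folds to fs − 9.9 kHz = 4.3 kHz.
34.8 kHz mod fs = 6.4 kHz.
6.4 kHz ≤ fs/2 = 7.1 kHz, appears at 6.4 kHz.
38.3 kHz mod fs = 9.9 kHz.
9.9 kHz > fs/2 = 7.1 kHz, folds to fs − 9.9 kHz = 4.3 kHz.
Distinct values: {4.3 kHz, 6.4 kHz}.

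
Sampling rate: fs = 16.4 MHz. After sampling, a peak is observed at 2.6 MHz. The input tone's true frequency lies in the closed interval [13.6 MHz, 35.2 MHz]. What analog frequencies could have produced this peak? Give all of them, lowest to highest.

Frequencies that alias to 2.6 MHz are k·fs ± 2.6 MHz for integer k ≥ 0.
k=0: 2.6 MHz.
k=1: 13.8 MHz, 19 MHz.
k=2: 30.2 MHz, 35.4 MHz.
k=3: 46.6 MHz, 51.8 MHz.
Within [13.6 MHz, 35.2 MHz]: 13.8 MHz, 19 MHz, 30.2 MHz.

13.8 MHz, 19 MHz, 30.2 MHz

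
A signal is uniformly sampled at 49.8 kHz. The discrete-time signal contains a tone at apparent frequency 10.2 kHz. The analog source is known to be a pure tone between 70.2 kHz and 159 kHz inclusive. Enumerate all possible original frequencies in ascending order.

89.4 kHz, 109.8 kHz, 139.2 kHz

Frequencies that alias to 10.2 kHz are k·fs ± 10.2 kHz for integer k ≥ 0.
k=0: 10.2 kHz.
k=1: 39.6 kHz, 60 kHz.
k=2: 89.4 kHz, 109.8 kHz.
k=3: 139.2 kHz, 159.6 kHz.
k=4: 189 kHz, 209.4 kHz.
Within [70.2 kHz, 159 kHz]: 89.4 kHz, 109.8 kHz, 139.2 kHz.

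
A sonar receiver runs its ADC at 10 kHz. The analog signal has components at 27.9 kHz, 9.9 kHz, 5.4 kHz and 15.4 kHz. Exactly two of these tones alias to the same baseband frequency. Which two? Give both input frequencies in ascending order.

5.4 kHz, 15.4 kHz

fs/2 = 5 kHz.
27.9 kHz mod fs = 7.9 kHz.
7.9 kHz > fs/2 = 5 kHz, folds to fs − 7.9 kHz = 2.1 kHz.
9.9 kHz > fs/2 = 5 kHz, folds to fs − 9.9 kHz = 0.1 kHz.
5.4 kHz > fs/2 = 5 kHz, folds to fs − 5.4 kHz = 4.6 kHz.
15.4 kHz mod fs = 5.4 kHz.
5.4 kHz > fs/2 = 5 kHz, folds to fs − 5.4 kHz = 4.6 kHz.
5.4 kHz and 15.4 kHz both map to 4.6 kHz.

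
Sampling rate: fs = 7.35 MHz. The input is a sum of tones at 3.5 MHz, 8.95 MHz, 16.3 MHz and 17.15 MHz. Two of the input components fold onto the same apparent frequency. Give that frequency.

fs/2 = 3.675 MHz.
3.5 MHz ≤ fs/2 = 3.675 MHz, passes unchanged.
8.95 MHz mod fs = 1.6 MHz.
1.6 MHz ≤ fs/2 = 3.675 MHz, appears at 1.6 MHz.
16.3 MHz mod fs = 1.6 MHz.
1.6 MHz ≤ fs/2 = 3.675 MHz, appears at 1.6 MHz.
17.15 MHz mod fs = 2.45 MHz.
2.45 MHz ≤ fs/2 = 3.675 MHz, appears at 2.45 MHz.
8.95 MHz and 16.3 MHz both map to 1.6 MHz.

1.6 MHz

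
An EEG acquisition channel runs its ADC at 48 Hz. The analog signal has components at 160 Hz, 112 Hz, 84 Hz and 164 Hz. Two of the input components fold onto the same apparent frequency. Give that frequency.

16 Hz

fs/2 = 24 Hz.
160 Hz mod fs = 16 Hz.
16 Hz ≤ fs/2 = 24 Hz, appears at 16 Hz.
112 Hz mod fs = 16 Hz.
16 Hz ≤ fs/2 = 24 Hz, appears at 16 Hz.
84 Hz mod fs = 36 Hz.
36 Hz > fs/2 = 24 Hz, folds to fs − 36 Hz = 12 Hz.
164 Hz mod fs = 20 Hz.
20 Hz ≤ fs/2 = 24 Hz, appears at 20 Hz.
112 Hz and 160 Hz both map to 16 Hz.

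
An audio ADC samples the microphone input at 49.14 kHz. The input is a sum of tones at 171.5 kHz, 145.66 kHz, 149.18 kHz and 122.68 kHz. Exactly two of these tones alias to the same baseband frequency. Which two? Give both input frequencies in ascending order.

fs/2 = 24.57 kHz.
171.5 kHz mod fs = 24.08 kHz.
24.08 kHz ≤ fs/2 = 24.57 kHz, appears at 24.08 kHz.
145.66 kHz mod fs = 47.38 kHz.
47.38 kHz > fs/2 = 24.57 kHz, folds to fs − 47.38 kHz = 1.76 kHz.
149.18 kHz mod fs = 1.76 kHz.
1.76 kHz ≤ fs/2 = 24.57 kHz, appears at 1.76 kHz.
122.68 kHz mod fs = 24.4 kHz.
24.4 kHz ≤ fs/2 = 24.57 kHz, appears at 24.4 kHz.
145.66 kHz and 149.18 kHz both map to 1.76 kHz.

145.66 kHz, 149.18 kHz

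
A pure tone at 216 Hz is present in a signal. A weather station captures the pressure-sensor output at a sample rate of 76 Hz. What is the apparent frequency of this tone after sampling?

12 Hz

216 Hz mod fs = 64 Hz.
64 Hz > fs/2 = 38 Hz, folds to fs − 64 Hz = 12 Hz.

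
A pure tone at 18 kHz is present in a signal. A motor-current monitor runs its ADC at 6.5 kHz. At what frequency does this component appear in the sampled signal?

18 kHz mod fs = 5 kHz.
5 kHz > fs/2 = 3.25 kHz, folds to fs − 5 kHz = 1.5 kHz.

1.5 kHz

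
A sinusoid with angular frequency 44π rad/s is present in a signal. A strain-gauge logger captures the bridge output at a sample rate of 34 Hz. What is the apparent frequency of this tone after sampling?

ω = 44π rad/s → f = ω/(2π) = 22 Hz.
22 Hz > fs/2 = 17 Hz, folds to fs − 22 Hz = 12 Hz.

12 Hz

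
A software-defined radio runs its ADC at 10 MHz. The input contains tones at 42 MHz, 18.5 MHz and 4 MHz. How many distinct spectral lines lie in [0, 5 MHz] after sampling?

fs/2 = 5 MHz.
42 MHz mod fs = 2 MHz.
2 MHz ≤ fs/2 = 5 MHz, appears at 2 MHz.
18.5 MHz mod fs = 8.5 MHz.
8.5 MHz > fs/2 = 5 MHz, folds to fs − 8.5 MHz = 1.5 MHz.
4 MHz ≤ fs/2 = 5 MHz, passes unchanged.
Distinct values: {1.5 MHz, 2 MHz, 4 MHz} → 3.

3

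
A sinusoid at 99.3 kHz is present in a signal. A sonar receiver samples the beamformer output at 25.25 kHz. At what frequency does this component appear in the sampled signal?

99.3 kHz mod fs = 23.55 kHz.
23.55 kHz > fs/2 = 12.625 kHz, folds to fs − 23.55 kHz = 1.7 kHz.

1.7 kHz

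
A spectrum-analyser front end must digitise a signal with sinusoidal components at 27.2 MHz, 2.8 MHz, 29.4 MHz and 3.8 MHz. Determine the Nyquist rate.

Highest-frequency component: 29.4 MHz.
Nyquist rate = 2 × 29.4 MHz = 58.8 MHz.

58.8 MHz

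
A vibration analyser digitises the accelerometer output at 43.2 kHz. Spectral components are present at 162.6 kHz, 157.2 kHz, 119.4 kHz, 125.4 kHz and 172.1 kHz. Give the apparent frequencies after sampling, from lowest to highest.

0.7 kHz, 4.2 kHz, 10.2 kHz, 15.6 kHz

fs/2 = 21.6 kHz.
162.6 kHz mod fs = 33 kHz.
33 kHz > fs/2 = 21.6 kHz, folds to fs − 33 kHz = 10.2 kHz.
157.2 kHz mod fs = 27.6 kHz.
27.6 kHz > fs/2 = 21.6 kHz, folds to fs − 27.6 kHz = 15.6 kHz.
119.4 kHz mod fs = 33 kHz.
33 kHz > fs/2 = 21.6 kHz, folds to fs − 33 kHz = 10.2 kHz.
125.4 kHz mod fs = 39 kHz.
39 kHz > fs/2 = 21.6 kHz, folds to fs − 39 kHz = 4.2 kHz.
172.1 kHz mod fs = 42.5 kHz.
42.5 kHz > fs/2 = 21.6 kHz, folds to fs − 42.5 kHz = 0.7 kHz.
Distinct values: {0.7 kHz, 4.2 kHz, 10.2 kHz, 15.6 kHz}.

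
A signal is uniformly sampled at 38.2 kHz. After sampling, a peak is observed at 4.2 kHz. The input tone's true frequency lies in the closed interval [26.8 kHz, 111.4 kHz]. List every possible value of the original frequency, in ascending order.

Frequencies that alias to 4.2 kHz are k·fs ± 4.2 kHz for integer k ≥ 0.
k=0: 4.2 kHz.
k=1: 34 kHz, 42.4 kHz.
k=2: 72.2 kHz, 80.6 kHz.
k=3: 110.4 kHz, 118.8 kHz.
k=4: 148.6 kHz, 157 kHz.
Within [26.8 kHz, 111.4 kHz]: 34 kHz, 42.4 kHz, 72.2 kHz, 80.6 kHz, 110.4 kHz.

34 kHz, 42.4 kHz, 72.2 kHz, 80.6 kHz, 110.4 kHz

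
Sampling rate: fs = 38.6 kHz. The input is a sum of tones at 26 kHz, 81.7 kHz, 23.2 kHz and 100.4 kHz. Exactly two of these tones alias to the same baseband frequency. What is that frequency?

15.4 kHz

fs/2 = 19.3 kHz.
26 kHz > fs/2 = 19.3 kHz, folds to fs − 26 kHz = 12.6 kHz.
81.7 kHz mod fs = 4.5 kHz.
4.5 kHz ≤ fs/2 = 19.3 kHz, appears at 4.5 kHz.
23.2 kHz > fs/2 = 19.3 kHz, folds to fs − 23.2 kHz = 15.4 kHz.
100.4 kHz mod fs = 23.2 kHz.
23.2 kHz > fs/2 = 19.3 kHz, folds to fs − 23.2 kHz = 15.4 kHz.
23.2 kHz and 100.4 kHz both map to 15.4 kHz.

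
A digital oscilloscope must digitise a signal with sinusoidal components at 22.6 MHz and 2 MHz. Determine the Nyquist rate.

45.2 MHz

Highest-frequency component: 22.6 MHz.
Nyquist rate = 2 × 22.6 MHz = 45.2 MHz.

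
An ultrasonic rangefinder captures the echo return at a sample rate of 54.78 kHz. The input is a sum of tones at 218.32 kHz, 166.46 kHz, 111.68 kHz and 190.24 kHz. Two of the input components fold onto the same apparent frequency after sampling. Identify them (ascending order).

111.68 kHz, 166.46 kHz

fs/2 = 27.39 kHz.
218.32 kHz mod fs = 53.98 kHz.
53.98 kHz > fs/2 = 27.39 kHz, folds to fs − 53.98 kHz = 0.8 kHz.
166.46 kHz mod fs = 2.12 kHz.
2.12 kHz ≤ fs/2 = 27.39 kHz, appears at 2.12 kHz.
111.68 kHz mod fs = 2.12 kHz.
2.12 kHz ≤ fs/2 = 27.39 kHz, appears at 2.12 kHz.
190.24 kHz mod fs = 25.9 kHz.
25.9 kHz ≤ fs/2 = 27.39 kHz, appears at 25.9 kHz.
111.68 kHz and 166.46 kHz both map to 2.12 kHz.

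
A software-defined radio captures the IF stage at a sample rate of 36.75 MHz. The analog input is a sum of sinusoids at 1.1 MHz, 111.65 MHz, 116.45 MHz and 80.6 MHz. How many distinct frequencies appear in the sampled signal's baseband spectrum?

4

fs/2 = 18.375 MHz.
1.1 MHz ≤ fs/2 = 18.375 MHz, passes unchanged.
111.65 MHz mod fs = 1.4 MHz.
1.4 MHz ≤ fs/2 = 18.375 MHz, appears at 1.4 MHz.
116.45 MHz mod fs = 6.2 MHz.
6.2 MHz ≤ fs/2 = 18.375 MHz, appears at 6.2 MHz.
80.6 MHz mod fs = 7.1 MHz.
7.1 MHz ≤ fs/2 = 18.375 MHz, appears at 7.1 MHz.
Distinct values: {1.1 MHz, 1.4 MHz, 6.2 MHz, 7.1 MHz} → 4.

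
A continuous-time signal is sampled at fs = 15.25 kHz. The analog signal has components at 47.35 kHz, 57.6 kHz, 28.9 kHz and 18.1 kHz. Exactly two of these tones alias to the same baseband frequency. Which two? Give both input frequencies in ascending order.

fs/2 = 7.625 kHz.
47.35 kHz mod fs = 1.6 kHz.
1.6 kHz ≤ fs/2 = 7.625 kHz, appears at 1.6 kHz.
57.6 kHz mod fs = 11.85 kHz.
11.85 kHz > fs/2 = 7.625 kHz, folds to fs − 11.85 kHz = 3.4 kHz.
28.9 kHz mod fs = 13.65 kHz.
13.65 kHz > fs/2 = 7.625 kHz, folds to fs − 13.65 kHz = 1.6 kHz.
18.1 kHz mod fs = 2.85 kHz.
2.85 kHz ≤ fs/2 = 7.625 kHz, appears at 2.85 kHz.
28.9 kHz and 47.35 kHz both map to 1.6 kHz.

28.9 kHz, 47.35 kHz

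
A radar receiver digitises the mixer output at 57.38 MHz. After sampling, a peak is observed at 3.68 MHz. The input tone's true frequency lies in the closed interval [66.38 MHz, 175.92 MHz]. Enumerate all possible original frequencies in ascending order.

Frequencies that alias to 3.68 MHz are k·fs ± 3.68 MHz for integer k ≥ 0.
k=0: 3.68 MHz.
k=1: 53.7 MHz, 61.06 MHz.
k=2: 111.08 MHz, 118.44 MHz.
k=3: 168.46 MHz, 175.82 MHz.
k=4: 225.84 MHz, 233.2 MHz.
Within [66.38 MHz, 175.92 MHz]: 111.08 MHz, 118.44 MHz, 168.46 MHz, 175.82 MHz.

111.08 MHz, 118.44 MHz, 168.46 MHz, 175.82 MHz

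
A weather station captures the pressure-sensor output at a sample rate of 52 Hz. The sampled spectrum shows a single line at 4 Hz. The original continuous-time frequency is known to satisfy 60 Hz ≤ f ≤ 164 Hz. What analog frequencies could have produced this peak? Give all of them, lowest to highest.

100 Hz, 108 Hz, 152 Hz, 160 Hz

Frequencies that alias to 4 Hz are k·fs ± 4 Hz for integer k ≥ 0.
k=0: 4 Hz.
k=1: 48 Hz, 56 Hz.
k=2: 100 Hz, 108 Hz.
k=3: 152 Hz, 160 Hz.
k=4: 204 Hz, 212 Hz.
Within [60 Hz, 164 Hz]: 100 Hz, 108 Hz, 152 Hz, 160 Hz.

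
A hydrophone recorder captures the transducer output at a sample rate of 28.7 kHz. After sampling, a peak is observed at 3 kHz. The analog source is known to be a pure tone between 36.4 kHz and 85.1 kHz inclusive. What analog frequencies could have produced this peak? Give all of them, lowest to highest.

Frequencies that alias to 3 kHz are k·fs ± 3 kHz for integer k ≥ 0.
k=0: 3 kHz.
k=1: 25.7 kHz, 31.7 kHz.
k=2: 54.4 kHz, 60.4 kHz.
k=3: 83.1 kHz, 89.1 kHz.
k=4: 111.8 kHz, 117.8 kHz.
Within [36.4 kHz, 85.1 kHz]: 54.4 kHz, 60.4 kHz, 83.1 kHz.

54.4 kHz, 60.4 kHz, 83.1 kHz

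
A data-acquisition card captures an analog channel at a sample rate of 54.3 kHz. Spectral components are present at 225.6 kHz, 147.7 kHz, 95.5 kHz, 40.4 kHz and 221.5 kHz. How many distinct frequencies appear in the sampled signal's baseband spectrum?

5

fs/2 = 27.15 kHz.
225.6 kHz mod fs = 8.4 kHz.
8.4 kHz ≤ fs/2 = 27.15 kHz, appears at 8.4 kHz.
147.7 kHz mod fs = 39.1 kHz.
39.1 kHz > fs/2 = 27.15 kHz, folds to fs − 39.1 kHz = 15.2 kHz.
95.5 kHz mod fs = 41.2 kHz.
41.2 kHz > fs/2 = 27.15 kHz, folds to fs − 41.2 kHz = 13.1 kHz.
40.4 kHz > fs/2 = 27.15 kHz, folds to fs − 40.4 kHz = 13.9 kHz.
221.5 kHz mod fs = 4.3 kHz.
4.3 kHz ≤ fs/2 = 27.15 kHz, appears at 4.3 kHz.
Distinct values: {4.3 kHz, 8.4 kHz, 13.1 kHz, 13.9 kHz, 15.2 kHz} → 5.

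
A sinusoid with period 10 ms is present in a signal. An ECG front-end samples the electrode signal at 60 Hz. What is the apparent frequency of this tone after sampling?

20 Hz

T = 10 ms → f = 1/T = 100 Hz.
100 Hz mod fs = 40 Hz.
40 Hz > fs/2 = 30 Hz, folds to fs − 40 Hz = 20 Hz.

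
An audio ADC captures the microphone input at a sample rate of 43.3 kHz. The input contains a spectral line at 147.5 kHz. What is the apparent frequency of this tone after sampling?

17.6 kHz

147.5 kHz mod fs = 17.6 kHz.
17.6 kHz ≤ fs/2 = 21.65 kHz, appears at 17.6 kHz.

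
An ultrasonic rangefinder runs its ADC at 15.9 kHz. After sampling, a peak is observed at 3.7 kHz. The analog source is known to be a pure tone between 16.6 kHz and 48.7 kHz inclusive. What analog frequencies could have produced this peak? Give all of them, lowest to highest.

Frequencies that alias to 3.7 kHz are k·fs ± 3.7 kHz for integer k ≥ 0.
k=0: 3.7 kHz.
k=1: 12.2 kHz, 19.6 kHz.
k=2: 28.1 kHz, 35.5 kHz.
k=3: 44 kHz, 51.4 kHz.
k=4: 59.9 kHz, 67.3 kHz.
Within [16.6 kHz, 48.7 kHz]: 19.6 kHz, 28.1 kHz, 35.5 kHz, 44 kHz.

19.6 kHz, 28.1 kHz, 35.5 kHz, 44 kHz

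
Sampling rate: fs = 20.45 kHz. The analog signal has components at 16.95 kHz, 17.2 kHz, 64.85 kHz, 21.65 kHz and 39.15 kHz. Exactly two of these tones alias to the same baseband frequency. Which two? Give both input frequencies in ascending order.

16.95 kHz, 64.85 kHz

fs/2 = 10.225 kHz.
16.95 kHz > fs/2 = 10.225 kHz, folds to fs − 16.95 kHz = 3.5 kHz.
17.2 kHz > fs/2 = 10.225 kHz, folds to fs − 17.2 kHz = 3.25 kHz.
64.85 kHz mod fs = 3.5 kHz.
3.5 kHz ≤ fs/2 = 10.225 kHz, appears at 3.5 kHz.
21.65 kHz mod fs = 1.2 kHz.
1.2 kHz ≤ fs/2 = 10.225 kHz, appears at 1.2 kHz.
39.15 kHz mod fs = 18.7 kHz.
18.7 kHz > fs/2 = 10.225 kHz, folds to fs − 18.7 kHz = 1.75 kHz.
16.95 kHz and 64.85 kHz both map to 3.5 kHz.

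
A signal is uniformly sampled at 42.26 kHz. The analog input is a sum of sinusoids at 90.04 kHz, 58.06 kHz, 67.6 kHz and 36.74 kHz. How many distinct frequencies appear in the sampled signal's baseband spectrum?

fs/2 = 21.13 kHz.
90.04 kHz mod fs = 5.52 kHz.
5.52 kHz ≤ fs/2 = 21.13 kHz, appears at 5.52 kHz.
58.06 kHz mod fs = 15.8 kHz.
15.8 kHz ≤ fs/2 = 21.13 kHz, appears at 15.8 kHz.
67.6 kHz mod fs = 25.34 kHz.
25.34 kHz > fs/2 = 21.13 kHz, folds to fs − 25.34 kHz = 16.92 kHz.
36.74 kHz > fs/2 = 21.13 kHz, folds to fs − 36.74 kHz = 5.52 kHz.
Distinct values: {5.52 kHz, 15.8 kHz, 16.92 kHz} → 3.

3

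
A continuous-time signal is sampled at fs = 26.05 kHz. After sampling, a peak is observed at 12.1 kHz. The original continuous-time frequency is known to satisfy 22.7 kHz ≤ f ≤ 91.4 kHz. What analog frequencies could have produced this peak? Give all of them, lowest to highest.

Frequencies that alias to 12.1 kHz are k·fs ± 12.1 kHz for integer k ≥ 0.
k=0: 12.1 kHz.
k=1: 13.95 kHz, 38.15 kHz.
k=2: 40 kHz, 64.2 kHz.
k=3: 66.05 kHz, 90.25 kHz.
k=4: 92.1 kHz, 116.3 kHz.
Within [22.7 kHz, 91.4 kHz]: 38.15 kHz, 40 kHz, 64.2 kHz, 66.05 kHz, 90.25 kHz.

38.15 kHz, 40 kHz, 64.2 kHz, 66.05 kHz, 90.25 kHz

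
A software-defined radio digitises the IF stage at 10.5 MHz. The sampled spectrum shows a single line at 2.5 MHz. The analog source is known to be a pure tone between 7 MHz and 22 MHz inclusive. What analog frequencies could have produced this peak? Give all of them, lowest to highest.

Frequencies that alias to 2.5 MHz are k·fs ± 2.5 MHz for integer k ≥ 0.
k=0: 2.5 MHz.
k=1: 8 MHz, 13 MHz.
k=2: 18.5 MHz, 23.5 MHz.
k=3: 29 MHz, 34 MHz.
Within [7 MHz, 22 MHz]: 8 MHz, 13 MHz, 18.5 MHz.

8 MHz, 13 MHz, 18.5 MHz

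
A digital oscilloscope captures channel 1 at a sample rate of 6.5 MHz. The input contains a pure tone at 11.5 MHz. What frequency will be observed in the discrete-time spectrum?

11.5 MHz mod fs = 5 MHz.
5 MHz > fs/2 = 3.25 MHz, folds to fs − 5 MHz = 1.5 MHz.

1.5 MHz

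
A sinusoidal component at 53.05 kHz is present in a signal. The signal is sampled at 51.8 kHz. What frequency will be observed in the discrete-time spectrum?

1.25 kHz

53.05 kHz mod fs = 1.25 kHz.
1.25 kHz ≤ fs/2 = 25.9 kHz, appears at 1.25 kHz.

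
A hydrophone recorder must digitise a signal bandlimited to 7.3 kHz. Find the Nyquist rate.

14.6 kHz

Nyquist rate = 2 × 7.3 kHz = 14.6 kHz.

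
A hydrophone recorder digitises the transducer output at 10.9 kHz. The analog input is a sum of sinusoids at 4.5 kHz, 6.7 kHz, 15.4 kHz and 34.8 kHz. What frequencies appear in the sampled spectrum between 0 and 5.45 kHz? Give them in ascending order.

fs/2 = 5.45 kHz.
4.5 kHz ≤ fs/2 = 5.45 kHz, passes unchanged.
6.7 kHz > fs/2 = 5.45 kHz, folds to fs − 6.7 kHz = 4.2 kHz.
15.4 kHz mod fs = 4.5 kHz.
4.5 kHz ≤ fs/2 = 5.45 kHz, appears at 4.5 kHz.
34.8 kHz mod fs = 2.1 kHz.
2.1 kHz ≤ fs/2 = 5.45 kHz, appears at 2.1 kHz.
Distinct values: {2.1 kHz, 4.2 kHz, 4.5 kHz}.

2.1 kHz, 4.2 kHz, 4.5 kHz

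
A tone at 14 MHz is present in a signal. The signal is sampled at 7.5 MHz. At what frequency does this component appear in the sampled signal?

14 MHz mod fs = 6.5 MHz.
6.5 MHz > fs/2 = 3.75 MHz, folds to fs − 6.5 MHz = 1 MHz.

1 MHz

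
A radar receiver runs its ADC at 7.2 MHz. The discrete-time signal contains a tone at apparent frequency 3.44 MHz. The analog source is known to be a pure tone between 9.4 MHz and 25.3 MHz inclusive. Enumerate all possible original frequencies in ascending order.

Frequencies that alias to 3.44 MHz are k·fs ± 3.44 MHz for integer k ≥ 0.
k=0: 3.44 MHz.
k=1: 3.76 MHz, 10.64 MHz.
k=2: 10.96 MHz, 17.84 MHz.
k=3: 18.16 MHz, 25.04 MHz.
k=4: 25.36 MHz, 32.24 MHz.
Within [9.4 MHz, 25.3 MHz]: 10.64 MHz, 10.96 MHz, 17.84 MHz, 18.16 MHz, 25.04 MHz.

10.64 MHz, 10.96 MHz, 17.84 MHz, 18.16 MHz, 25.04 MHz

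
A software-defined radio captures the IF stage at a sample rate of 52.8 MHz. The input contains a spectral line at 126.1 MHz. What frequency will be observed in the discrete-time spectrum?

20.5 MHz

126.1 MHz mod fs = 20.5 MHz.
20.5 MHz ≤ fs/2 = 26.4 MHz, appears at 20.5 MHz.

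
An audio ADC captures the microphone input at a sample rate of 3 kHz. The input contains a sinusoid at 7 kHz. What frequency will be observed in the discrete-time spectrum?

1 kHz

7 kHz mod fs = 1 kHz.
1 kHz ≤ fs/2 = 1.5 kHz, appears at 1 kHz.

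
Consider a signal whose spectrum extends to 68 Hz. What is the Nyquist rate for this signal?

Nyquist rate = 2 × 68 Hz = 136 Hz.

136 Hz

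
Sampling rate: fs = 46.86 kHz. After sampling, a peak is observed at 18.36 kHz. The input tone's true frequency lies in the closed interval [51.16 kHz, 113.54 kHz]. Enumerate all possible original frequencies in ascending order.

65.22 kHz, 75.36 kHz, 112.08 kHz

Frequencies that alias to 18.36 kHz are k·fs ± 18.36 kHz for integer k ≥ 0.
k=0: 18.36 kHz.
k=1: 28.5 kHz, 65.22 kHz.
k=2: 75.36 kHz, 112.08 kHz.
k=3: 122.22 kHz, 158.94 kHz.
Within [51.16 kHz, 113.54 kHz]: 65.22 kHz, 75.36 kHz, 112.08 kHz.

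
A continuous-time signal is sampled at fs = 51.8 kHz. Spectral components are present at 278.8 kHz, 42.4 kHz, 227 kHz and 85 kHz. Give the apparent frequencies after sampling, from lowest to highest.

fs/2 = 25.9 kHz.
278.8 kHz mod fs = 19.8 kHz.
19.8 kHz ≤ fs/2 = 25.9 kHz, appears at 19.8 kHz.
42.4 kHz > fs/2 = 25.9 kHz, folds to fs − 42.4 kHz = 9.4 kHz.
227 kHz mod fs = 19.8 kHz.
19.8 kHz ≤ fs/2 = 25.9 kHz, appears at 19.8 kHz.
85 kHz mod fs = 33.2 kHz.
33.2 kHz > fs/2 = 25.9 kHz, folds to fs − 33.2 kHz = 18.6 kHz.
Distinct values: {9.4 kHz, 18.6 kHz, 19.8 kHz}.

9.4 kHz, 18.6 kHz, 19.8 kHz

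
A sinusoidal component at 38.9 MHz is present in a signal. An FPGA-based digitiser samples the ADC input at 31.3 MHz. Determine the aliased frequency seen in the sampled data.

38.9 MHz mod fs = 7.6 MHz.
7.6 MHz ≤ fs/2 = 15.65 MHz, appears at 7.6 MHz.

7.6 MHz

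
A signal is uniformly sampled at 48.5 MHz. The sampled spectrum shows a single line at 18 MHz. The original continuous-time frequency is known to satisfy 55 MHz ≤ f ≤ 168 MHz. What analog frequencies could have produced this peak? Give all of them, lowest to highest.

Frequencies that alias to 18 MHz are k·fs ± 18 MHz for integer k ≥ 0.
k=0: 18 MHz.
k=1: 30.5 MHz, 66.5 MHz.
k=2: 79 MHz, 115 MHz.
k=3: 127.5 MHz, 163.5 MHz.
k=4: 176 MHz, 212 MHz.
Within [55 MHz, 168 MHz]: 66.5 MHz, 79 MHz, 115 MHz, 127.5 MHz, 163.5 MHz.

66.5 MHz, 79 MHz, 115 MHz, 127.5 MHz, 163.5 MHz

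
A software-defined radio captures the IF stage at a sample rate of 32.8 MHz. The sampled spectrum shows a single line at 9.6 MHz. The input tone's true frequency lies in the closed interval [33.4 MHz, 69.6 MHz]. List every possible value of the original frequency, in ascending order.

42.4 MHz, 56 MHz

Frequencies that alias to 9.6 MHz are k·fs ± 9.6 MHz for integer k ≥ 0.
k=0: 9.6 MHz.
k=1: 23.2 MHz, 42.4 MHz.
k=2: 56 MHz, 75.2 MHz.
k=3: 88.8 MHz, 108 MHz.
Within [33.4 MHz, 69.6 MHz]: 42.4 MHz, 56 MHz.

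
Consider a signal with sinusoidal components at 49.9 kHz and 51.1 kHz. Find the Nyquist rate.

Highest-frequency component: 51.1 kHz.
Nyquist rate = 2 × 51.1 kHz = 102.2 kHz.

102.2 kHz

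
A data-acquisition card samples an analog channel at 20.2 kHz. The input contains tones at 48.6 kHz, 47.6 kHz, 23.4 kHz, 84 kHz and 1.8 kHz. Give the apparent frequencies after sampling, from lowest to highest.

fs/2 = 10.1 kHz.
48.6 kHz mod fs = 8.2 kHz.
8.2 kHz ≤ fs/2 = 10.1 kHz, appears at 8.2 kHz.
47.6 kHz mod fs = 7.2 kHz.
7.2 kHz ≤ fs/2 = 10.1 kHz, appears at 7.2 kHz.
23.4 kHz mod fs = 3.2 kHz.
3.2 kHz ≤ fs/2 = 10.1 kHz, appears at 3.2 kHz.
84 kHz mod fs = 3.2 kHz.
3.2 kHz ≤ fs/2 = 10.1 kHz, appears at 3.2 kHz.
1.8 kHz ≤ fs/2 = 10.1 kHz, passes unchanged.
Distinct values: {1.8 kHz, 3.2 kHz, 7.2 kHz, 8.2 kHz}.

1.8 kHz, 3.2 kHz, 7.2 kHz, 8.2 kHz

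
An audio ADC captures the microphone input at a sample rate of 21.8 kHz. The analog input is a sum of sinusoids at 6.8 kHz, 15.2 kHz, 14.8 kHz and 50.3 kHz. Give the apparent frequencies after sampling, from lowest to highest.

6.6 kHz, 6.7 kHz, 6.8 kHz, 7 kHz

fs/2 = 10.9 kHz.
6.8 kHz ≤ fs/2 = 10.9 kHz, passes unchanged.
15.2 kHz > fs/2 = 10.9 kHz, folds to fs − 15.2 kHz = 6.6 kHz.
14.8 kHz > fs/2 = 10.9 kHz, folds to fs − 14.8 kHz = 7 kHz.
50.3 kHz mod fs = 6.7 kHz.
6.7 kHz ≤ fs/2 = 10.9 kHz, appears at 6.7 kHz.
Distinct values: {6.6 kHz, 6.7 kHz, 6.8 kHz, 7 kHz}.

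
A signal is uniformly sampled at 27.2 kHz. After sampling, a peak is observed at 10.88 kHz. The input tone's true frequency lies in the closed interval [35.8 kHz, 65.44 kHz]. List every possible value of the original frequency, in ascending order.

Frequencies that alias to 10.88 kHz are k·fs ± 10.88 kHz for integer k ≥ 0.
k=0: 10.88 kHz.
k=1: 16.32 kHz, 38.08 kHz.
k=2: 43.52 kHz, 65.28 kHz.
k=3: 70.72 kHz, 92.48 kHz.
Within [35.8 kHz, 65.44 kHz]: 38.08 kHz, 43.52 kHz, 65.28 kHz.

38.08 kHz, 43.52 kHz, 65.28 kHz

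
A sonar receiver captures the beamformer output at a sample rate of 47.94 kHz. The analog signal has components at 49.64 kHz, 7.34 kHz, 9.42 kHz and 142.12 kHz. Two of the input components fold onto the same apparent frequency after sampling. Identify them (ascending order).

49.64 kHz, 142.12 kHz

fs/2 = 23.97 kHz.
49.64 kHz mod fs = 1.7 kHz.
1.7 kHz ≤ fs/2 = 23.97 kHz, appears at 1.7 kHz.
7.34 kHz ≤ fs/2 = 23.97 kHz, passes unchanged.
9.42 kHz ≤ fs/2 = 23.97 kHz, passes unchanged.
142.12 kHz mod fs = 46.24 kHz.
46.24 kHz > fs/2 = 23.97 kHz, folds to fs − 46.24 kHz = 1.7 kHz.
49.64 kHz and 142.12 kHz both map to 1.7 kHz.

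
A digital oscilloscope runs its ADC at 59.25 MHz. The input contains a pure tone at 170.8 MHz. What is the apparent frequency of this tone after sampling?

6.95 MHz

170.8 MHz mod fs = 52.3 MHz.
52.3 MHz > fs/2 = 29.625 MHz, folds to fs − 52.3 MHz = 6.95 MHz.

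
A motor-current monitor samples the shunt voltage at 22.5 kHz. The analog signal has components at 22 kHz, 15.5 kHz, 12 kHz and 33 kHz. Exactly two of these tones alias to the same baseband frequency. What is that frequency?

10.5 kHz

fs/2 = 11.25 kHz.
22 kHz > fs/2 = 11.25 kHz, folds to fs − 22 kHz = 0.5 kHz.
15.5 kHz > fs/2 = 11.25 kHz, folds to fs − 15.5 kHz = 7 kHz.
12 kHz > fs/2 = 11.25 kHz, folds to fs − 12 kHz = 10.5 kHz.
33 kHz mod fs = 10.5 kHz.
10.5 kHz ≤ fs/2 = 11.25 kHz, appears at 10.5 kHz.
12 kHz and 33 kHz both map to 10.5 kHz.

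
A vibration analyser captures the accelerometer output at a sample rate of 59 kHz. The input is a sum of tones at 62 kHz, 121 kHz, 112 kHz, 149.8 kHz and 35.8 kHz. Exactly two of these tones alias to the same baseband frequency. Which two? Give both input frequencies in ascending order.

fs/2 = 29.5 kHz.
62 kHz mod fs = 3 kHz.
3 kHz ≤ fs/2 = 29.5 kHz, appears at 3 kHz.
121 kHz mod fs = 3 kHz.
3 kHz ≤ fs/2 = 29.5 kHz, appears at 3 kHz.
112 kHz mod fs = 53 kHz.
53 kHz > fs/2 = 29.5 kHz, folds to fs − 53 kHz = 6 kHz.
149.8 kHz mod fs = 31.8 kHz.
31.8 kHz > fs/2 = 29.5 kHz, folds to fs − 31.8 kHz = 27.2 kHz.
35.8 kHz > fs/2 = 29.5 kHz, folds to fs − 35.8 kHz = 23.2 kHz.
62 kHz and 121 kHz both map to 3 kHz.

62 kHz, 121 kHz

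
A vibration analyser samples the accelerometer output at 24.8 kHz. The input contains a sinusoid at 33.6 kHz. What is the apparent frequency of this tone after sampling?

33.6 kHz mod fs = 8.8 kHz.
8.8 kHz ≤ fs/2 = 12.4 kHz, appears at 8.8 kHz.

8.8 kHz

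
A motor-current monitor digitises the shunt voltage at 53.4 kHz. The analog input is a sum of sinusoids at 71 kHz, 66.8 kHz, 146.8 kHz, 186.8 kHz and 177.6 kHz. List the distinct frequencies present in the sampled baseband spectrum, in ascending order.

fs/2 = 26.7 kHz.
71 kHz mod fs = 17.6 kHz.
17.6 kHz ≤ fs/2 = 26.7 kHz, appears at 17.6 kHz.
66.8 kHz mod fs = 13.4 kHz.
13.4 kHz ≤ fs/2 = 26.7 kHz, appears at 13.4 kHz.
146.8 kHz mod fs = 40 kHz.
40 kHz > fs/2 = 26.7 kHz, folds to fs − 40 kHz = 13.4 kHz.
186.8 kHz mod fs = 26.6 kHz.
26.6 kHz ≤ fs/2 = 26.7 kHz, appears at 26.6 kHz.
177.6 kHz mod fs = 17.4 kHz.
17.4 kHz ≤ fs/2 = 26.7 kHz, appears at 17.4 kHz.
Distinct values: {13.4 kHz, 17.4 kHz, 17.6 kHz, 26.6 kHz}.

13.4 kHz, 17.4 kHz, 17.6 kHz, 26.6 kHz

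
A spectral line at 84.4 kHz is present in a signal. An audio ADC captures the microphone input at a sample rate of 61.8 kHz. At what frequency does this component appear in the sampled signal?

22.6 kHz

84.4 kHz mod fs = 22.6 kHz.
22.6 kHz ≤ fs/2 = 30.9 kHz, appears at 22.6 kHz.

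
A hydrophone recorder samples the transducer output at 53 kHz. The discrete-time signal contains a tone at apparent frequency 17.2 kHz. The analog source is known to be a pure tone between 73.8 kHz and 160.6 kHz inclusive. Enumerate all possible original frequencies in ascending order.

Frequencies that alias to 17.2 kHz are k·fs ± 17.2 kHz for integer k ≥ 0.
k=0: 17.2 kHz.
k=1: 35.8 kHz, 70.2 kHz.
k=2: 88.8 kHz, 123.2 kHz.
k=3: 141.8 kHz, 176.2 kHz.
k=4: 194.8 kHz, 229.2 kHz.
Within [73.8 kHz, 160.6 kHz]: 88.8 kHz, 123.2 kHz, 141.8 kHz.

88.8 kHz, 123.2 kHz, 141.8 kHz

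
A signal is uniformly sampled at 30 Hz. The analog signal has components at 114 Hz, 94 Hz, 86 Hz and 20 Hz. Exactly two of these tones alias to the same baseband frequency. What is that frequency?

4 Hz

fs/2 = 15 Hz.
114 Hz mod fs = 24 Hz.
24 Hz > fs/2 = 15 Hz, folds to fs − 24 Hz = 6 Hz.
94 Hz mod fs = 4 Hz.
4 Hz ≤ fs/2 = 15 Hz, appears at 4 Hz.
86 Hz mod fs = 26 Hz.
26 Hz > fs/2 = 15 Hz, folds to fs − 26 Hz = 4 Hz.
20 Hz > fs/2 = 15 Hz, folds to fs − 20 Hz = 10 Hz.
86 Hz and 94 Hz both map to 4 Hz.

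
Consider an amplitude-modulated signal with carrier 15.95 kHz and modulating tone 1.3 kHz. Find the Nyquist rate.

AM sidebands sit at fc ± fm = 14.65 kHz and 17.25 kHz.
Highest-frequency component: 17.25 kHz.
Nyquist rate = 2 × 17.25 kHz = 34.5 kHz.

34.5 kHz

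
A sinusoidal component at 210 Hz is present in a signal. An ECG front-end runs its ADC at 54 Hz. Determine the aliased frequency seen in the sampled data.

6 Hz

210 Hz mod fs = 48 Hz.
48 Hz > fs/2 = 27 Hz, folds to fs − 48 Hz = 6 Hz.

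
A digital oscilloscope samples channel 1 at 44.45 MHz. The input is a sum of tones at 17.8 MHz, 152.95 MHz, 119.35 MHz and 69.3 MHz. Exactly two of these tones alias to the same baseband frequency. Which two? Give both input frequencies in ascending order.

fs/2 = 22.225 MHz.
17.8 MHz ≤ fs/2 = 22.225 MHz, passes unchanged.
152.95 MHz mod fs = 19.6 MHz.
19.6 MHz ≤ fs/2 = 22.225 MHz, appears at 19.6 MHz.
119.35 MHz mod fs = 30.45 MHz.
30.45 MHz > fs/2 = 22.225 MHz, folds to fs − 30.45 MHz = 14 MHz.
69.3 MHz mod fs = 24.85 MHz.
24.85 MHz > fs/2 = 22.225 MHz, folds to fs − 24.85 MHz = 19.6 MHz.
69.3 MHz and 152.95 MHz both map to 19.6 MHz.

69.3 MHz, 152.95 MHz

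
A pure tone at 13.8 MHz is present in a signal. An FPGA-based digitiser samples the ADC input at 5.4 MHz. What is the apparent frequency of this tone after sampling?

2.4 MHz

13.8 MHz mod fs = 3 MHz.
3 MHz > fs/2 = 2.7 MHz, folds to fs − 3 MHz = 2.4 MHz.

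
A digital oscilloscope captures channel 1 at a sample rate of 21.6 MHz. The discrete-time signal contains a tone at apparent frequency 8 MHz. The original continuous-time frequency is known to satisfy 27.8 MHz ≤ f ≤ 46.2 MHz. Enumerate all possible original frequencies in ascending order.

Frequencies that alias to 8 MHz are k·fs ± 8 MHz for integer k ≥ 0.
k=0: 8 MHz.
k=1: 13.6 MHz, 29.6 MHz.
k=2: 35.2 MHz, 51.2 MHz.
k=3: 56.8 MHz, 72.8 MHz.
Within [27.8 MHz, 46.2 MHz]: 29.6 MHz, 35.2 MHz.

29.6 MHz, 35.2 MHz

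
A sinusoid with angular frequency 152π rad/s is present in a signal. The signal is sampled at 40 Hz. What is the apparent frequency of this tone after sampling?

4 Hz

ω = 152π rad/s → f = ω/(2π) = 76 Hz.
76 Hz mod fs = 36 Hz.
36 Hz > fs/2 = 20 Hz, folds to fs − 36 Hz = 4 Hz.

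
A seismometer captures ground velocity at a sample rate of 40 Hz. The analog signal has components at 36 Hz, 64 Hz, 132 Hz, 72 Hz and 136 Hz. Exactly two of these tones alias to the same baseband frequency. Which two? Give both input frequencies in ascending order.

fs/2 = 20 Hz.
36 Hz > fs/2 = 20 Hz, folds to fs − 36 Hz = 4 Hz.
64 Hz mod fs = 24 Hz.
24 Hz > fs/2 = 20 Hz, folds to fs − 24 Hz = 16 Hz.
132 Hz mod fs = 12 Hz.
12 Hz ≤ fs/2 = 20 Hz, appears at 12 Hz.
72 Hz mod fs = 32 Hz.
32 Hz > fs/2 = 20 Hz, folds to fs − 32 Hz = 8 Hz.
136 Hz mod fs = 16 Hz.
16 Hz ≤ fs/2 = 20 Hz, appears at 16 Hz.
64 Hz and 136 Hz both map to 16 Hz.

64 Hz, 136 Hz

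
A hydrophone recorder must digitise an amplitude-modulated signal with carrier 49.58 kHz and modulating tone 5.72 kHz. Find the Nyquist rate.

110.6 kHz

AM sidebands sit at fc ± fm = 43.86 kHz and 55.3 kHz.
Highest-frequency component: 55.3 kHz.
Nyquist rate = 2 × 55.3 kHz = 110.6 kHz.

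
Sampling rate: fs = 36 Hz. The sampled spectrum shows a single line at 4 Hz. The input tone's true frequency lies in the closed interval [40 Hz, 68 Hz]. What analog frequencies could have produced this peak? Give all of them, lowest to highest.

Frequencies that alias to 4 Hz are k·fs ± 4 Hz for integer k ≥ 0.
k=0: 4 Hz.
k=1: 32 Hz, 40 Hz.
k=2: 68 Hz, 76 Hz.
k=3: 104 Hz, 112 Hz.
Within [40 Hz, 68 Hz]: 40 Hz, 68 Hz.

40 Hz, 68 Hz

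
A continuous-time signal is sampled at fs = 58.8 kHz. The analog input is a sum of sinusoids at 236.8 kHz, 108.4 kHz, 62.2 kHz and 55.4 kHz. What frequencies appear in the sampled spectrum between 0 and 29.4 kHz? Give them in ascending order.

fs/2 = 29.4 kHz.
236.8 kHz mod fs = 1.6 kHz.
1.6 kHz ≤ fs/2 = 29.4 kHz, appears at 1.6 kHz.
108.4 kHz mod fs = 49.6 kHz.
49.6 kHz > fs/2 = 29.4 kHz, folds to fs − 49.6 kHz = 9.2 kHz.
62.2 kHz mod fs = 3.4 kHz.
3.4 kHz ≤ fs/2 = 29.4 kHz, appears at 3.4 kHz.
55.4 kHz > fs/2 = 29.4 kHz, folds to fs − 55.4 kHz = 3.4 kHz.
Distinct values: {1.6 kHz, 3.4 kHz, 9.2 kHz}.

1.6 kHz, 3.4 kHz, 9.2 kHz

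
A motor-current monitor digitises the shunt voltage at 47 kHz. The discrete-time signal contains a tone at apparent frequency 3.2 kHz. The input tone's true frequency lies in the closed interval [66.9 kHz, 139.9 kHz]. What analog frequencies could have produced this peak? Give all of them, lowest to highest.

90.8 kHz, 97.2 kHz, 137.8 kHz

Frequencies that alias to 3.2 kHz are k·fs ± 3.2 kHz for integer k ≥ 0.
k=0: 3.2 kHz.
k=1: 43.8 kHz, 50.2 kHz.
k=2: 90.8 kHz, 97.2 kHz.
k=3: 137.8 kHz, 144.2 kHz.
k=4: 184.8 kHz, 191.2 kHz.
Within [66.9 kHz, 139.9 kHz]: 90.8 kHz, 97.2 kHz, 137.8 kHz.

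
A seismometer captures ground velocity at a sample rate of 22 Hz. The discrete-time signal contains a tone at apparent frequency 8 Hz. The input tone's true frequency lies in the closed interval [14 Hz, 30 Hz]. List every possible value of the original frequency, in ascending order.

14 Hz, 30 Hz

Frequencies that alias to 8 Hz are k·fs ± 8 Hz for integer k ≥ 0.
k=0: 8 Hz.
k=1: 14 Hz, 30 Hz.
k=2: 36 Hz, 52 Hz.
Within [14 Hz, 30 Hz]: 14 Hz, 30 Hz.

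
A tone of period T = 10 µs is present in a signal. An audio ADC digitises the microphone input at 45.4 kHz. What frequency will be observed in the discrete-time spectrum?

9.2 kHz

T = 10 µs → f = 1/T = 100 kHz.
100 kHz mod fs = 9.2 kHz.
9.2 kHz ≤ fs/2 = 22.7 kHz, appears at 9.2 kHz.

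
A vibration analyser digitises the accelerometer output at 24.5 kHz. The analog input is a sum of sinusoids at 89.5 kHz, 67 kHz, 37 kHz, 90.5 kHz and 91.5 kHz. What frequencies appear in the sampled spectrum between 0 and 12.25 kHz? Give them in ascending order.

fs/2 = 12.25 kHz.
89.5 kHz mod fs = 16 kHz.
16 kHz > fs/2 = 12.25 kHz, folds to fs − 16 kHz = 8.5 kHz.
67 kHz mod fs = 18 kHz.
18 kHz > fs/2 = 12.25 kHz, folds to fs − 18 kHz = 6.5 kHz.
37 kHz mod fs = 12.5 kHz.
12.5 kHz > fs/2 = 12.25 kHz, folds to fs − 12.5 kHz = 12 kHz.
90.5 kHz mod fs = 17 kHz.
17 kHz > fs/2 = 12.25 kHz, folds to fs − 17 kHz = 7.5 kHz.
91.5 kHz mod fs = 18 kHz.
18 kHz > fs/2 = 12.25 kHz, folds to fs − 18 kHz = 6.5 kHz.
Distinct values: {6.5 kHz, 7.5 kHz, 8.5 kHz, 12 kHz}.

6.5 kHz, 7.5 kHz, 8.5 kHz, 12 kHz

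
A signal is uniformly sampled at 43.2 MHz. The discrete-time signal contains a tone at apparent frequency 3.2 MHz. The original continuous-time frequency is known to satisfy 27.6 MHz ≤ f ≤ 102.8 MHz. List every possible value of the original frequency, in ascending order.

40 MHz, 46.4 MHz, 83.2 MHz, 89.6 MHz

Frequencies that alias to 3.2 MHz are k·fs ± 3.2 MHz for integer k ≥ 0.
k=0: 3.2 MHz.
k=1: 40 MHz, 46.4 MHz.
k=2: 83.2 MHz, 89.6 MHz.
k=3: 126.4 MHz, 132.8 MHz.
Within [27.6 MHz, 102.8 MHz]: 40 MHz, 46.4 MHz, 83.2 MHz, 89.6 MHz.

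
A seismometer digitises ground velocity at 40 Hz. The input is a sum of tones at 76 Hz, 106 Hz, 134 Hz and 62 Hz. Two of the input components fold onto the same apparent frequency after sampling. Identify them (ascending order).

106 Hz, 134 Hz

fs/2 = 20 Hz.
76 Hz mod fs = 36 Hz.
36 Hz > fs/2 = 20 Hz, folds to fs − 36 Hz = 4 Hz.
106 Hz mod fs = 26 Hz.
26 Hz > fs/2 = 20 Hz, folds to fs − 26 Hz = 14 Hz.
134 Hz mod fs = 14 Hz.
14 Hz ≤ fs/2 = 20 Hz, appears at 14 Hz.
62 Hz mod fs = 22 Hz.
22 Hz > fs/2 = 20 Hz, folds to fs − 22 Hz = 18 Hz.
106 Hz and 134 Hz both map to 14 Hz.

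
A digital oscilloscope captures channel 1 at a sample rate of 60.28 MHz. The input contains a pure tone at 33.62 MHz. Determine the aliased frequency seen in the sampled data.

33.62 MHz > fs/2 = 30.14 MHz, folds to fs − 33.62 MHz = 26.66 MHz.

26.66 MHz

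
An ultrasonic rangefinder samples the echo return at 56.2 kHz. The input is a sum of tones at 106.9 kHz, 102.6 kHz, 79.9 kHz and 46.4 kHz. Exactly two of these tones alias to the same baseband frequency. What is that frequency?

fs/2 = 28.1 kHz.
106.9 kHz mod fs = 50.7 kHz.
50.7 kHz > fs/2 = 28.1 kHz, folds to fs − 50.7 kHz = 5.5 kHz.
102.6 kHz mod fs = 46.4 kHz.
46.4 kHz > fs/2 = 28.1 kHz, folds to fs − 46.4 kHz = 9.8 kHz.
79.9 kHz mod fs = 23.7 kHz.
23.7 kHz ≤ fs/2 = 28.1 kHz, appears at 23.7 kHz.
46.4 kHz > fs/2 = 28.1 kHz, folds to fs − 46.4 kHz = 9.8 kHz.
46.4 kHz and 102.6 kHz both map to 9.8 kHz.

9.8 kHz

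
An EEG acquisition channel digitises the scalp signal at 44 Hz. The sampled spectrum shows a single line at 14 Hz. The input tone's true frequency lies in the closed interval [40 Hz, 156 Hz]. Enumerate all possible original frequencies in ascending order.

58 Hz, 74 Hz, 102 Hz, 118 Hz, 146 Hz

Frequencies that alias to 14 Hz are k·fs ± 14 Hz for integer k ≥ 0.
k=0: 14 Hz.
k=1: 30 Hz, 58 Hz.
k=2: 74 Hz, 102 Hz.
k=3: 118 Hz, 146 Hz.
k=4: 162 Hz, 190 Hz.
Within [40 Hz, 156 Hz]: 58 Hz, 74 Hz, 102 Hz, 118 Hz, 146 Hz.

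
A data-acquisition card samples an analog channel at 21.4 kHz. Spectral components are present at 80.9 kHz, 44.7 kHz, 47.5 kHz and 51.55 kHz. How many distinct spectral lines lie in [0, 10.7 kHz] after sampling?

3

fs/2 = 10.7 kHz.
80.9 kHz mod fs = 16.7 kHz.
16.7 kHz > fs/2 = 10.7 kHz, folds to fs − 16.7 kHz = 4.7 kHz.
44.7 kHz mod fs = 1.9 kHz.
1.9 kHz ≤ fs/2 = 10.7 kHz, appears at 1.9 kHz.
47.5 kHz mod fs = 4.7 kHz.
4.7 kHz ≤ fs/2 = 10.7 kHz, appears at 4.7 kHz.
51.55 kHz mod fs = 8.75 kHz.
8.75 kHz ≤ fs/2 = 10.7 kHz, appears at 8.75 kHz.
Distinct values: {1.9 kHz, 4.7 kHz, 8.75 kHz} → 3.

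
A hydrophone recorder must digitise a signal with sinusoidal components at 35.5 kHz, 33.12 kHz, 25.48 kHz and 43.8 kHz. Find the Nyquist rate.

Highest-frequency component: 43.8 kHz.
Nyquist rate = 2 × 43.8 kHz = 87.6 kHz.

87.6 kHz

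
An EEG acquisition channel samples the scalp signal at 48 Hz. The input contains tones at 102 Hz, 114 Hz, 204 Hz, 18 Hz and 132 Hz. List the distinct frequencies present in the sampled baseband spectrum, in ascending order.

6 Hz, 12 Hz, 18 Hz

fs/2 = 24 Hz.
102 Hz mod fs = 6 Hz.
6 Hz ≤ fs/2 = 24 Hz, appears at 6 Hz.
114 Hz mod fs = 18 Hz.
18 Hz ≤ fs/2 = 24 Hz, appears at 18 Hz.
204 Hz mod fs = 12 Hz.
12 Hz ≤ fs/2 = 24 Hz, appears at 12 Hz.
18 Hz ≤ fs/2 = 24 Hz, passes unchanged.
132 Hz mod fs = 36 Hz.
36 Hz > fs/2 = 24 Hz, folds to fs − 36 Hz = 12 Hz.
Distinct values: {6 Hz, 12 Hz, 18 Hz}.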